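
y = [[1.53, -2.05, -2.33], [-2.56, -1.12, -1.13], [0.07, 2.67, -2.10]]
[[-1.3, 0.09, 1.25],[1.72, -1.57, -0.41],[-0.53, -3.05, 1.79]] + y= [[0.23,-1.96,-1.08], [-0.84,-2.69,-1.54], [-0.46,-0.38,-0.31]]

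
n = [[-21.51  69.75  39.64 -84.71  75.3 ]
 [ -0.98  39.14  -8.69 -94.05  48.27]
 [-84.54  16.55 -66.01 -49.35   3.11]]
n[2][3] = -49.35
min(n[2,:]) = -84.54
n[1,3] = -94.05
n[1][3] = -94.05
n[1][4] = 48.27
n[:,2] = [39.64, -8.69, -66.01]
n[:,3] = [-84.71, -94.05, -49.35]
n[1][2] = -8.69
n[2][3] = -49.35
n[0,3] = -84.71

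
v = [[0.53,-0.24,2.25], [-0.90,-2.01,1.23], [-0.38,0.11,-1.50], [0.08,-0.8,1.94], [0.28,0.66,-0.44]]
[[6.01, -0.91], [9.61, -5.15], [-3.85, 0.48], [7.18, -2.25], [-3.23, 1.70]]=v @ [[-2.14,-0.1], [-2.01,2.54], [2.96,-0.11]]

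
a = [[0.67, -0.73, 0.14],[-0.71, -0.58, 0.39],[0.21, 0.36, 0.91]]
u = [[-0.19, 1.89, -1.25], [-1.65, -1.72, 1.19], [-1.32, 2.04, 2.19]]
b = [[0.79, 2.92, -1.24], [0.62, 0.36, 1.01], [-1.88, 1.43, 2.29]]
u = a @ b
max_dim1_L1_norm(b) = 5.6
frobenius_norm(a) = 1.73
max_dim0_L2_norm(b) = 3.27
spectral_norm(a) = 1.00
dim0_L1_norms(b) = [3.29, 4.71, 4.54]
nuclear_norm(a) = 3.00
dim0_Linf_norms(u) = [1.65, 2.04, 2.19]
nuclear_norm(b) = 7.72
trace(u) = 0.28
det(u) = 12.08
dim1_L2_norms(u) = [2.27, 2.66, 3.27]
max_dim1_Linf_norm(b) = 2.92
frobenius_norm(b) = 4.80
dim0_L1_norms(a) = [1.59, 1.67, 1.44]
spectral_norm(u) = 3.33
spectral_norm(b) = 3.34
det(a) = -1.00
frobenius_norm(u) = 4.79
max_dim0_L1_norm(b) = 4.71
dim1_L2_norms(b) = [3.27, 1.24, 3.29]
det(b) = -12.12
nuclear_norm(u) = 7.70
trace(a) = 1.00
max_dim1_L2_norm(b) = 3.29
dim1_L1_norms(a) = [1.54, 1.68, 1.48]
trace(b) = 3.44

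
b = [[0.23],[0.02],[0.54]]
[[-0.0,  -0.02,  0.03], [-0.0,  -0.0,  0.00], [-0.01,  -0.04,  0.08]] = b @ [[-0.01,-0.08,0.14]]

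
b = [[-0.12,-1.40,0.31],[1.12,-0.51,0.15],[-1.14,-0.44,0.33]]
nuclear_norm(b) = 3.39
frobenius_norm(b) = 2.28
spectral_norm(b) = 1.66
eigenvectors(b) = [[(0.63+0j),0.63-0.00j,0.01+0.00j], [0.14-0.53j,0.14+0.53j,0.21+0.00j], [(0.35+0.42j),0.35-0.42j,0.98+0.00j]]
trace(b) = -0.30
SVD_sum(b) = [[-0.77, -0.75, 0.27], [0.27, 0.27, -0.10], [-0.81, -0.79, 0.28]] + [[0.65,-0.63,0.11],[0.84,-0.81,0.15],[-0.34,0.32,-0.06]] + [[-0.01, -0.02, -0.07], [0.01, 0.03, 0.1], [0.01, 0.03, 0.1]]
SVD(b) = [[-0.67, -0.59, -0.46], [0.24, -0.75, 0.62], [-0.71, 0.3, 0.64]] @ diag([1.6584396402784136, 1.5590795831739257, 0.16866775887353777]) @ [[0.69, 0.68, -0.24], [-0.71, 0.69, -0.13], [0.08, 0.26, 0.96]]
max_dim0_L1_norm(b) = 2.38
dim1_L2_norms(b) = [1.44, 1.24, 1.27]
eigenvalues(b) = [(-0.26+1.37j), (-0.26-1.37j), (0.22+0j)]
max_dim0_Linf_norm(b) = 1.4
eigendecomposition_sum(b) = [[-0.06+0.70j, -0.70-0.14j, (0.15+0.02j)], [0.58+0.21j, (-0.27+0.55j), 0.05-0.12j], [-0.50+0.35j, -0.30-0.54j, 0.07+0.12j]] + [[(-0.06-0.7j), -0.70+0.14j, (0.15-0.02j)], [(0.58-0.21j), (-0.27-0.55j), 0.05+0.12j], [-0.50-0.35j, (-0.3+0.54j), (0.07-0.12j)]] + [[(-0-0j), 0.00-0.00j, 0.00+0.00j],[(-0.03-0j), 0.03-0.00j, (0.04+0j)],[(-0.14-0j), (0.15-0j), (0.19+0j)]]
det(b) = 0.44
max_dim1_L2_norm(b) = 1.44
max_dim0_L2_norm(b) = 1.6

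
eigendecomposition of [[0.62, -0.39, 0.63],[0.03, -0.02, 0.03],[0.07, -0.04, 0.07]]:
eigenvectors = [[-0.99+0.00j, -0.71+0.00j, -0.71-0.00j],[(-0.05+0j), (-0.08+0.22j), (-0.08-0.22j)],[-0.11+0.00j, (0.65+0.14j), (0.65-0.14j)]]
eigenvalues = [(0.67+0j), (-0+0j), (-0-0j)]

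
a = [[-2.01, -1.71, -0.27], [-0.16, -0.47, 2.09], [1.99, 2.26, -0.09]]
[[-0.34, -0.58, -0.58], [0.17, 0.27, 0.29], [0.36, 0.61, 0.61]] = a @ [[0.06,  0.11,  0.11], [0.11,  0.18,  0.18], [0.11,  0.18,  0.19]]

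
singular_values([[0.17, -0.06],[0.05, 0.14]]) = [0.18, 0.15]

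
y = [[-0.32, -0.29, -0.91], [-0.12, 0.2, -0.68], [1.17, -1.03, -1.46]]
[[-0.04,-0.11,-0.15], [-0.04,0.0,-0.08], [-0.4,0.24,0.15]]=y@[[-0.19, 0.29, 0.23], [0.03, 0.12, 0.0], [0.1, -0.02, 0.08]]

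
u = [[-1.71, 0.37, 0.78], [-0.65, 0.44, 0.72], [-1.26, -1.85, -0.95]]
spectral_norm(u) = 2.48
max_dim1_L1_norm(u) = 4.06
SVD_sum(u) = [[-0.42,-0.44,-0.19], [0.06,0.06,0.03], [-1.58,-1.65,-0.72]] + [[-1.27, 0.77, 1.02], [-0.74, 0.45, 0.60], [0.31, -0.19, -0.25]] + [[-0.02, 0.04, -0.05], [0.03, -0.07, 0.10], [0.01, -0.01, 0.02]]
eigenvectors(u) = [[0.16-0.40j, (0.16+0.4j), (0.32+0j)],  [-0.11-0.29j, (-0.11+0.29j), -0.50+0.00j],  [(0.85+0j), 0.85-0.00j, 0.81+0.00j]]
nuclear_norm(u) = 4.76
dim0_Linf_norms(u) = [1.71, 1.85, 0.95]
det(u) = -0.76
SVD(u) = [[-0.26, -0.84, -0.47], [0.04, -0.49, 0.87], [-0.97, 0.21, 0.16]] @ diag([2.4765734107401696, 2.136029759559062, 0.1430419780793802]) @ [[0.66, 0.69, 0.3], [0.70, -0.43, -0.57], [0.26, -0.59, 0.77]]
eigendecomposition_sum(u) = [[(-0.79-0.07j), 0.09+0.69j, 0.36+0.45j],[-0.43+0.34j, 0.37+0.31j, (0.4+0.06j)],[(-0.45-1.46j), (-1.18+0.66j), -0.54+0.98j]] + [[-0.79+0.07j, 0.09-0.69j, (0.36-0.45j)], [(-0.43-0.34j), (0.37-0.31j), 0.40-0.06j], [(-0.45+1.46j), (-1.18-0.66j), -0.54-0.98j]] + [[(-0.14+0j), 0.20+0.00j, 0.05+0.00j], [(0.22-0j), (-0.31-0j), -0.08-0.00j], [-0.35+0.00j, 0.50+0.00j, (0.13+0j)]]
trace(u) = -2.22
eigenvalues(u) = [(-0.95+1.23j), (-0.95-1.23j), (-0.31+0j)]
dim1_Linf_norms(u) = [1.71, 0.72, 1.85]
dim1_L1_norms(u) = [2.86, 1.81, 4.06]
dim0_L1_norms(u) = [3.62, 2.66, 2.45]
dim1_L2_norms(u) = [1.92, 1.07, 2.43]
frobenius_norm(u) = 3.27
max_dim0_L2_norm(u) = 2.22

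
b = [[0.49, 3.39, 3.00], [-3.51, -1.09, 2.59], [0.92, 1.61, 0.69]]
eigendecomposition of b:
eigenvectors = [[(0.68+0j),  (0.68-0j),  (0.59+0j)], [(-0.41+0.49j),  -0.41-0.49j,  -0.58+0.00j], [(0.36-0.1j),  (0.36+0.1j),  (0.56+0j)]]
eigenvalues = [(0.05+2j), (0.05-2j), (-0.02+0j)]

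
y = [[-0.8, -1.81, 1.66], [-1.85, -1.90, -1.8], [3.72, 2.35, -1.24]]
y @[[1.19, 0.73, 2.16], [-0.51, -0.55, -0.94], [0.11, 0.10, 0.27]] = [[0.15,0.58,0.42], [-1.43,-0.49,-2.70], [3.09,1.3,5.49]]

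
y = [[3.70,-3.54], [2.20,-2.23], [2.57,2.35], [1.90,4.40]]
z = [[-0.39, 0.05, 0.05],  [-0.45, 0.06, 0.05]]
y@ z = [[0.15, -0.03, 0.01], [0.15, -0.02, -0.00], [-2.06, 0.27, 0.25], [-2.72, 0.36, 0.32]]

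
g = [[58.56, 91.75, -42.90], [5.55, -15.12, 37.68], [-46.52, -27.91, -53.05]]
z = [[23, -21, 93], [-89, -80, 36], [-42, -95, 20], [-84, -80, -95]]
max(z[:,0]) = 23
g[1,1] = -15.12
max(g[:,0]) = 58.56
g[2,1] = -27.91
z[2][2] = 20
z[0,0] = 23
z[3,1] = -80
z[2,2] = 20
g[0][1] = 91.75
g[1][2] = 37.68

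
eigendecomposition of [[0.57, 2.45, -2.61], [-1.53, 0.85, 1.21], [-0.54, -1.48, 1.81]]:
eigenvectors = [[(-0.7+0j),(-0.18-0.6j),-0.18+0.60j],[-0.44+0.00j,(0.65+0j),(0.65-0j)],[(-0.57+0j),0.19+0.39j,(0.19-0.39j)]]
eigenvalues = [(-0+0j), (1.62+2.14j), (1.62-2.14j)]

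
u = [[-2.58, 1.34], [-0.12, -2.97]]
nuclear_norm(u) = 5.74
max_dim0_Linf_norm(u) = 2.97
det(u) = 7.82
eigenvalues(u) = [(-2.77+0.35j), (-2.77-0.35j)]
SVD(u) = [[-0.69, 0.73],[0.73, 0.69]] @ diag([3.509821985569637, 2.2290019357577986]) @ [[0.48, -0.88], [-0.88, -0.48]]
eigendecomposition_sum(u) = [[(-1.29+0.95j), (0.67+5.31j)], [(-0.06-0.48j), (-1.48-0.6j)]] + [[-1.29-0.95j, 0.67-5.31j], [(-0.06+0.48j), (-1.48+0.6j)]]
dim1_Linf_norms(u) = [2.58, 2.97]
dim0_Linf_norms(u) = [2.58, 2.97]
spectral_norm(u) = 3.51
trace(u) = -5.55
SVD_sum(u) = [[-1.16, 2.12], [1.23, -2.23]] + [[-1.42, -0.78], [-1.35, -0.74]]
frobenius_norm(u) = 4.16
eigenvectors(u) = [[(0.96+0j), 0.96-0.00j], [(-0.14+0.25j), (-0.14-0.25j)]]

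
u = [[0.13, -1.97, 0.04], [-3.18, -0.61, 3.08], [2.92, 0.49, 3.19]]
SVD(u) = [[-0.05,-0.04,-1.0],  [-0.98,-0.19,0.06],  [-0.19,0.98,-0.03]] @ diag([4.479280377433777, 4.349225261951791, 1.9578526300866215]) @ [[0.57, 0.13, -0.81], [0.80, 0.16, 0.59], [-0.21, 0.98, 0.02]]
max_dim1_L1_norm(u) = 6.87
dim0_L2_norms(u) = [4.32, 2.12, 4.43]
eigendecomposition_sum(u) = [[-1.31-0.00j, (-1.01-0j), 0.48-0.00j], [-2.34-0.00j, -1.80-0.00j, (0.86-0j)], [(0.76+0j), (0.58+0j), (-0.28+0j)]] + [[0.72+0.89j, (-0.48-0.16j), -0.22+1.07j], [(-0.42-1.86j), (0.6+0.59j), (1.11-1.43j)], [(1.08-1.48j), -0.05+0.80j, 1.73-0.10j]] + [[(0.72-0.89j), -0.48+0.16j, (-0.22-1.07j)],[(-0.42+1.86j), (0.6-0.59j), (1.11+1.43j)],[1.08+1.48j, -0.05-0.80j, (1.73+0.1j)]]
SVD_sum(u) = [[-0.13, -0.03, 0.18], [-2.51, -0.59, 3.56], [-0.49, -0.11, 0.69]] + [[-0.14,-0.03,-0.11], [-0.65,-0.13,-0.48], [3.39,0.66,2.5]] + [[0.4, -1.91, -0.04],[-0.02, 0.11, 0.0],[0.01, -0.06, -0.00]]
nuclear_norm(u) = 10.79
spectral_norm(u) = 4.48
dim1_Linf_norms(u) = [1.97, 3.18, 3.19]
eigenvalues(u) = [(-3.4+0j), (3.05+1.38j), (3.05-1.38j)]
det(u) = -38.14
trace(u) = 2.71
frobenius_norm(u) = 6.54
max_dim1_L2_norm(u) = 4.47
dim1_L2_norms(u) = [1.97, 4.47, 4.35]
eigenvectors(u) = [[(0.47+0j), (-0.36+0.18j), (-0.36-0.18j)], [0.84+0.00j, (0.66+0j), 0.66-0.00j], [(-0.27+0j), (0.42+0.48j), 0.42-0.48j]]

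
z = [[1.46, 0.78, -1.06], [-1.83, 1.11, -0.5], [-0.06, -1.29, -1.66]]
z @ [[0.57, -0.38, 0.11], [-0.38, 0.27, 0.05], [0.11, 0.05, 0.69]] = [[0.42, -0.4, -0.53], [-1.52, 0.97, -0.49], [0.27, -0.41, -1.22]]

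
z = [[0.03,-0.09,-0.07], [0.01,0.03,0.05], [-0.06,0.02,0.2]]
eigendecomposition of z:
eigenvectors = [[(0.4+0j), (0.83+0j), (0.83-0j)], [(-0.2+0j), (-0.05-0.48j), (-0.05+0.48j)], [(-0.89+0j), 0.25+0.11j, (0.25-0.11j)]]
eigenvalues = [(0.23+0j), (0.01+0.04j), (0.01-0.04j)]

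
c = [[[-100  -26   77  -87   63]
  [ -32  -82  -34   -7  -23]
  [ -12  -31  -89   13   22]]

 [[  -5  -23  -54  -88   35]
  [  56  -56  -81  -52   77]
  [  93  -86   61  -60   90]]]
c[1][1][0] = 56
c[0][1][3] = -7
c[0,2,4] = 22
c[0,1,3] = -7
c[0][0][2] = 77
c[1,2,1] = -86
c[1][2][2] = 61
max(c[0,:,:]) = 77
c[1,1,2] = -81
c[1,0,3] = -88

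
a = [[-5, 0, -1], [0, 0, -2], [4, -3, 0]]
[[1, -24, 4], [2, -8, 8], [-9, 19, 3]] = a @ [[0, 4, 0], [3, -1, -1], [-1, 4, -4]]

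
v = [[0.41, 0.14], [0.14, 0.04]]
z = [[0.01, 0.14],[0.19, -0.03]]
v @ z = [[0.03, 0.05], [0.01, 0.02]]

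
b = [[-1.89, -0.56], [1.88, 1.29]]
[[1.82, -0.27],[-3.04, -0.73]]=b @ [[-0.47, 0.55],  [-1.67, -1.37]]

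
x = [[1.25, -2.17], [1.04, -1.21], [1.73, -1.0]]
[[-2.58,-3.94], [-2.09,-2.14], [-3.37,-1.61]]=x @ [[-1.89, 0.18], [0.10, 1.92]]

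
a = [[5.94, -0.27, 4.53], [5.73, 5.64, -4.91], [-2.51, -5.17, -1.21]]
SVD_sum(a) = [[2.33,2.12,-0.65], [6.42,5.84,-1.79], [-3.61,-3.28,1.0]] + [[3.12, -1.7, 5.66], [-1.36, 0.74, -2.47], [-0.41, 0.22, -0.75]] + [[0.49, -0.69, -0.48],  [0.67, -0.94, -0.65],  [1.51, -2.11, -1.47]]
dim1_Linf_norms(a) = [5.94, 5.73, 5.17]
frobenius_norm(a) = 13.38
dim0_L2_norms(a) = [8.63, 7.66, 6.79]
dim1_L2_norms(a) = [7.48, 9.42, 5.87]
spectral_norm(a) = 10.66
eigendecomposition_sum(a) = [[3.00+2.88j, (-0.46+2.34j), (1.65-0.53j)], [2.81-5.24j, 3.40-0.27j, (-1.37-2.06j)], [-1.33+2.94j, (-1.83+0.27j), 0.82+1.07j]] + [[(3-2.88j), -0.46-2.34j, 1.65+0.53j],[2.81+5.24j, (3.4+0.27j), (-1.37+2.06j)],[-1.33-2.94j, -1.83-0.27j, 0.82-1.07j]] + [[(-0.07-0j), (0.65-0j), (1.23-0j)], [(0.12+0j), -1.15+0.00j, -2.17+0.00j], [(0.15+0j), -1.51+0.00j, -2.84+0.00j]]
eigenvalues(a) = [(7.22+3.68j), (7.22-3.68j), (-4.06+0j)]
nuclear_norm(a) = 21.41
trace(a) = 10.37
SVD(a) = [[-0.3, 0.91, 0.29], [-0.83, -0.40, 0.39], [0.47, -0.12, 0.88]] @ diag([10.659251852707602, 7.341351232563518, 3.4067597538845815]) @ [[-0.72, -0.66, 0.20], [0.47, -0.25, 0.85], [0.51, -0.71, -0.49]]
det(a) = -266.59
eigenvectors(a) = [[-0.14+0.50j, (-0.14-0.5j), -0.33+0.00j], [0.75+0.00j, (0.75-0j), (0.57+0j)], [(-0.41+0.03j), (-0.41-0.03j), 0.75+0.00j]]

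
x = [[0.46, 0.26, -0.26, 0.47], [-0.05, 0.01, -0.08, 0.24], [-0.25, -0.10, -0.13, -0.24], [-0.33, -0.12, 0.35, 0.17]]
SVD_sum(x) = [[0.51, 0.26, -0.27, 0.4], [0.09, 0.04, -0.05, 0.07], [-0.19, -0.10, 0.1, -0.15], [-0.21, -0.11, 0.11, -0.16]] + [[-0.02, -0.0, 0.04, 0.06],[-0.04, -0.01, 0.09, 0.12],[0.05, 0.01, -0.11, -0.14],[-0.12, -0.02, 0.25, 0.33]] + [[-0.03, -0.00, -0.03, 0.01], [-0.1, -0.02, -0.12, 0.05], [-0.1, -0.02, -0.13, 0.06], [-0.01, -0.00, -0.01, 0.0]] + [[-0.00, 0.01, 0.00, -0.0], [0.00, -0.01, -0.00, 0.0], [-0.0, 0.01, 0.0, -0.00], [-0.00, 0.01, 0.00, -0.0]]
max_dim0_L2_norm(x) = 0.62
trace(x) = 0.51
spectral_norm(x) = 0.87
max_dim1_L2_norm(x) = 0.75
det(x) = 0.00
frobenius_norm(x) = 1.03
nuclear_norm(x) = 1.62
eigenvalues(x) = [(0.37+0.49j), (0.37-0.49j), (-0.21+0j), (-0.02+0j)]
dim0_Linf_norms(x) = [0.46, 0.26, 0.35, 0.47]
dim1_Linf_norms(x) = [0.47, 0.24, 0.25, 0.35]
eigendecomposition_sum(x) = [[0.24+0.08j,0.13+0.00j,(-0.1-0.12j),0.24-0.25j], [0.00+0.10j,0.02+0.05j,0.03-0.05j,0.12+0.06j], [-0.09-0.05j,-0.05-0.01j,(0.03+0.05j),(-0.11+0.07j)], [(-0.18+0.15j),(-0.06+0.1j),(0.14-0.02j),0.08+0.31j]] + [[0.24-0.08j, 0.13-0.00j, (-0.1+0.12j), (0.24+0.25j)], [-0.1j, (0.02-0.05j), 0.03+0.05j, 0.12-0.06j], [-0.09+0.05j, -0.05+0.01j, (0.03-0.05j), -0.11-0.07j], [(-0.18-0.15j), -0.06-0.10j, (0.14+0.02j), (0.08-0.31j)]] + [[-0.03+0.00j, (-0-0j), -0.06-0.00j, -0.01-0.00j],  [-0.07+0.00j, -0.00-0.00j, (-0.16-0j), -0.02-0.00j],  [(-0.08+0j), -0.00-0.00j, (-0.19-0j), (-0.02-0j)],  [0.03-0.00j, 0j, (0.07+0j), (0.01+0j)]] + [[-0.00+0.00j, 0.01+0.00j, -0.01-0.00j, -0.00-0.00j], [(0.01-0j), -0.02-0.00j, 0.02+0.00j, (0.01+0j)], [0.00-0.00j, (-0-0j), 0.00+0.00j, 0.00+0.00j], [-0.00+0.00j, 0.00+0.00j, (-0-0j), -0.00-0.00j]]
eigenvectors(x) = [[-0.68+0.00j, (-0.68-0j), 0.23+0.00j, 0.29+0.00j], [-0.09-0.25j, (-0.09+0.25j), (0.61+0j), -0.94+0.00j], [0.26+0.06j, (0.26-0.06j), (0.71+0j), (-0.13+0j)], [0.32-0.54j, 0.32+0.54j, -0.27+0.00j, (0.15+0j)]]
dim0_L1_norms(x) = [1.09, 0.49, 0.82, 1.12]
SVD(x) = [[-0.86, -0.15, -0.17, 0.45],[-0.15, -0.31, -0.68, -0.65],[0.33, 0.38, -0.71, 0.49],[0.35, -0.86, -0.04, 0.37]] @ diag([0.8656335995434151, 0.4964854859092118, 0.244688088488382, 0.017560551668605574]) @ [[-0.68,-0.35,0.37,-0.53], [0.27,0.05,-0.58,-0.77], [0.6,0.1,0.73,-0.33], [-0.33,0.93,0.09,-0.13]]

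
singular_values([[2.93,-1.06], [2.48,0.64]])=[3.86, 1.17]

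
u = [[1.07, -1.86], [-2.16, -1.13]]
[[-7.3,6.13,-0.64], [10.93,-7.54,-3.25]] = u @ [[-5.47, 4.01, 1.02], [0.78, -0.99, 0.93]]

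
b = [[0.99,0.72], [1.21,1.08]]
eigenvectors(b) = [[-0.63, -0.59], [0.78, -0.81]]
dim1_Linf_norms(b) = [0.99, 1.21]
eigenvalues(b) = [0.1, 1.97]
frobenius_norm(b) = 2.03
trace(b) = 2.07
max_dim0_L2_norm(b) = 1.56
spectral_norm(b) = 2.03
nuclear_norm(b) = 2.13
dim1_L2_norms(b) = [1.22, 1.62]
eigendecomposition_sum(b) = [[0.05, -0.04],[-0.07, 0.05]] + [[0.94, 0.76], [1.28, 1.03]]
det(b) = 0.20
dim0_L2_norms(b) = [1.56, 1.3]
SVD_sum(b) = [[0.94, 0.78], [1.25, 1.03]] + [[0.05, -0.06],  [-0.04, 0.05]]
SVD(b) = [[-0.60, -0.8], [-0.80, 0.60]] @ diag([2.029651022328223, 0.09755371629004134]) @ [[-0.77, -0.64], [-0.64, 0.77]]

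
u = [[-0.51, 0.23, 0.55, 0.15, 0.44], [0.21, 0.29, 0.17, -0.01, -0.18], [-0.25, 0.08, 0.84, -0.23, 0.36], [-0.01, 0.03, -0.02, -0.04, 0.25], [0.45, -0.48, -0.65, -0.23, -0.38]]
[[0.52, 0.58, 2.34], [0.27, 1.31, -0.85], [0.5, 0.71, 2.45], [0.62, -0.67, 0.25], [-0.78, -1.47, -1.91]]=u @ [[-0.68, 1.47, -2.27],[3.05, 0.62, -1.59],[-1.35, 2.90, 1.84],[-2.97, 3.04, -0.08],[1.50, -1.97, 1.25]]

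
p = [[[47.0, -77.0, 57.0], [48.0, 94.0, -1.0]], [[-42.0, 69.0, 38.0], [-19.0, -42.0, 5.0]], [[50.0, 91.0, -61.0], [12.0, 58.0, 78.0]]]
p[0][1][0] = 48.0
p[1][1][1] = -42.0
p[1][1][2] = 5.0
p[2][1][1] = 58.0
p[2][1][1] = 58.0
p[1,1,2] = 5.0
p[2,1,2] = 78.0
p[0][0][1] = -77.0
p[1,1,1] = -42.0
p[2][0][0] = 50.0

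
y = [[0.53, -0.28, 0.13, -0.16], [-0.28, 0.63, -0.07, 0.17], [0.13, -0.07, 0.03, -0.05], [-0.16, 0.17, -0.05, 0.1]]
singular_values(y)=[0.95, 0.31, 0.04, 0.0]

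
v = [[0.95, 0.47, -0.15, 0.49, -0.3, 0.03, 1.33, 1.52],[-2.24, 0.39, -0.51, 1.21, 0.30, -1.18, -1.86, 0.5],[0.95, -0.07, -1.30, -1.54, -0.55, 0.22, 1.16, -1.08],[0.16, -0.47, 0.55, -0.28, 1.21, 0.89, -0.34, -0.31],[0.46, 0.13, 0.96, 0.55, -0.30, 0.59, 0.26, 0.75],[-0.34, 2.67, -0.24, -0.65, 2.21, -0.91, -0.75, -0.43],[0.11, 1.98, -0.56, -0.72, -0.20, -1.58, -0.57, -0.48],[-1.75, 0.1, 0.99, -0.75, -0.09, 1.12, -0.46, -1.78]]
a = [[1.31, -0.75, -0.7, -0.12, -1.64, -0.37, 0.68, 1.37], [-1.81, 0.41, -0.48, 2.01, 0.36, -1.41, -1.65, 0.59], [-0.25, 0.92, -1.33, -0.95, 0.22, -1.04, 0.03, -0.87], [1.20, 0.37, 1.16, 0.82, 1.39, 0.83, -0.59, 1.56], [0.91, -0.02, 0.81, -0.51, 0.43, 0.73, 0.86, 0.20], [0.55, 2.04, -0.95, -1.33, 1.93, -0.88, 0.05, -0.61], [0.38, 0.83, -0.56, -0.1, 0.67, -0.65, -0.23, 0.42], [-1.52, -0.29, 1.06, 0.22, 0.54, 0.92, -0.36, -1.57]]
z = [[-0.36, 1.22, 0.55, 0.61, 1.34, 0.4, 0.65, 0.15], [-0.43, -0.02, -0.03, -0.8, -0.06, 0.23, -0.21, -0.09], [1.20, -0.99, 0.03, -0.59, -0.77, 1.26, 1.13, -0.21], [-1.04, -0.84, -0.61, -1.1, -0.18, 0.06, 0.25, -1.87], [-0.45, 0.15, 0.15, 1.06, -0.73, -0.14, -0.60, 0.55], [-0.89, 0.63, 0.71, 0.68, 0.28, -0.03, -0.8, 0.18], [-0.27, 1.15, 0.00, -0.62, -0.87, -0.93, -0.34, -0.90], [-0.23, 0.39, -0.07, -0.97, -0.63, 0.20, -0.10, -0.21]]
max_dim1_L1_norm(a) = 8.72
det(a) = -0.00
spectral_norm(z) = 3.51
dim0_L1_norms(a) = [7.93, 5.63, 7.05, 6.06, 7.18, 6.83, 4.45, 7.19]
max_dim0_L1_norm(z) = 6.43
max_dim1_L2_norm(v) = 3.77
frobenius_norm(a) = 7.75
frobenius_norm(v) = 7.90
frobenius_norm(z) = 5.51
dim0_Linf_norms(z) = [1.2, 1.22, 0.71, 1.1, 1.34, 1.26, 1.13, 1.87]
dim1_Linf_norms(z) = [1.34, 0.8, 1.26, 1.87, 1.06, 0.89, 1.15, 0.97]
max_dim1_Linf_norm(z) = 1.87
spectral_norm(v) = 4.88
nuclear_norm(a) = 15.86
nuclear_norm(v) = 18.04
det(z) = -0.76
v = z + a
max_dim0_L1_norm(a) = 7.93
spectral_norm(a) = 4.37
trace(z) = -2.76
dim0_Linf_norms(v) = [2.24, 2.67, 1.3, 1.54, 2.21, 1.58, 1.86, 1.78]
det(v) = -10.27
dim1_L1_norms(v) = [5.24, 8.19, 6.87, 4.21, 4.0, 8.2, 6.2, 7.04]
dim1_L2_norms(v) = [2.36, 3.48, 2.8, 1.76, 1.59, 3.77, 2.8, 3.04]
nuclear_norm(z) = 12.81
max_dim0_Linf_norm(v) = 2.67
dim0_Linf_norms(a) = [1.81, 2.04, 1.33, 2.01, 1.93, 1.41, 1.65, 1.57]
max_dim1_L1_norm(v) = 8.2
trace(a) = -1.04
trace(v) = -3.80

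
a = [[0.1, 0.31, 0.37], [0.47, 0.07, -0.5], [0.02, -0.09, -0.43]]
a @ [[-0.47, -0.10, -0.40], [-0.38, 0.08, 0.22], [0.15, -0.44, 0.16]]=[[-0.11, -0.15, 0.09], [-0.32, 0.18, -0.25], [-0.04, 0.18, -0.10]]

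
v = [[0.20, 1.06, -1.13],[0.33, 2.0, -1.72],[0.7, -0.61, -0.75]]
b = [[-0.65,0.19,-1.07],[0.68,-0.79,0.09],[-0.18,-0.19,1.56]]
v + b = [[-0.45, 1.25, -2.20], [1.01, 1.21, -1.63], [0.52, -0.8, 0.81]]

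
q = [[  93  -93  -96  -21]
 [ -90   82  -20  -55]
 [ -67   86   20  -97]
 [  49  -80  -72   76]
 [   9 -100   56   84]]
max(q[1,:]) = 82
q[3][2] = -72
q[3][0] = 49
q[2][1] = 86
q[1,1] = 82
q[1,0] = -90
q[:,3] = [-21, -55, -97, 76, 84]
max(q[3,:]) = 76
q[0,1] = -93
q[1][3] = -55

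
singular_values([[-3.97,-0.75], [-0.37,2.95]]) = [4.05, 2.96]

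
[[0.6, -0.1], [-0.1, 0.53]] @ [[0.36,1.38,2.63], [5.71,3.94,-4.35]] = [[-0.36, 0.43, 2.01],[2.99, 1.95, -2.57]]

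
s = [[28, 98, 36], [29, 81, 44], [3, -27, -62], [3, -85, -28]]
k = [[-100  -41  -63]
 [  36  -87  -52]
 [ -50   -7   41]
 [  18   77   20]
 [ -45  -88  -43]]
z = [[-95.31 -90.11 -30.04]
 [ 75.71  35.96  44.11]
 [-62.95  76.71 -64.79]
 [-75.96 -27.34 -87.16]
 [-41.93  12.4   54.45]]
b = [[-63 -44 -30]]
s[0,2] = 36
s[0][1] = 98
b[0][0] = -63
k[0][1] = -41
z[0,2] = -30.04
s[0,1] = 98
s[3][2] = -28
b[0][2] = -30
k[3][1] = 77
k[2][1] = -7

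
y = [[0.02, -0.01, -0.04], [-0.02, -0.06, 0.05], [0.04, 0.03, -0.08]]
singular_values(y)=[0.12, 0.04, 0.0]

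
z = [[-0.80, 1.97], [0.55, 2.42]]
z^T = [[-0.80, 0.55], [1.97, 2.42]]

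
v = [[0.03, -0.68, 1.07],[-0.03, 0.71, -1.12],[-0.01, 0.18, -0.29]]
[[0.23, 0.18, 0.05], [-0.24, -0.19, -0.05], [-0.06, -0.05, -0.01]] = v@ [[0.11, -0.11, -0.18], [-0.05, -0.25, 0.13], [0.18, 0.01, 0.13]]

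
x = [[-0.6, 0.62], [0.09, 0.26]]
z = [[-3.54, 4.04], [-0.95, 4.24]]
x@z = [[1.54, 0.2], [-0.57, 1.47]]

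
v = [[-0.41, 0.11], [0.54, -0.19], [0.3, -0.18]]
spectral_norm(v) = 0.79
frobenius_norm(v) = 0.79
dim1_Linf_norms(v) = [0.41, 0.54, 0.3]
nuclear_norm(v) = 0.87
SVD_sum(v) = [[-0.4, 0.15], [0.54, -0.20], [0.32, -0.12]] + [[-0.01, -0.04], [0.0, 0.01], [-0.02, -0.06]]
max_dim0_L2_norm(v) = 0.74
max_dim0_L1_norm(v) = 1.25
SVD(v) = [[-0.53, -0.52], [0.72, 0.13], [0.44, -0.85]] @ diag([0.790252275209976, 0.07616653809551868]) @ [[0.94, -0.35], [0.35, 0.94]]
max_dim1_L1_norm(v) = 0.73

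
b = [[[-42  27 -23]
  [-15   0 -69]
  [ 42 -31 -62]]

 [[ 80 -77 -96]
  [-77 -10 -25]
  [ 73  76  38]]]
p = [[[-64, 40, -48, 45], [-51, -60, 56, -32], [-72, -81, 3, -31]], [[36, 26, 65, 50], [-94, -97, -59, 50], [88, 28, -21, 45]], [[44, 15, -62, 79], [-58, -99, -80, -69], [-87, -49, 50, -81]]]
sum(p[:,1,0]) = -203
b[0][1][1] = 0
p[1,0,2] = 65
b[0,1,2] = -69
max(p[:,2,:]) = 88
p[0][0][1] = 40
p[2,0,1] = 15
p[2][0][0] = 44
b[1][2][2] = 38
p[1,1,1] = -97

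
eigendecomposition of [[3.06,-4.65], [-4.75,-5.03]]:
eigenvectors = [[0.91, 0.41], [-0.42, 0.91]]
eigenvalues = [5.22, -7.19]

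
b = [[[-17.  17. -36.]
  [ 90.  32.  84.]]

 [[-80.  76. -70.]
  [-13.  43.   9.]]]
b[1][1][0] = -13.0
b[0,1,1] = 32.0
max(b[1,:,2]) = 9.0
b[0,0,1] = 17.0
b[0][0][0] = -17.0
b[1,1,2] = 9.0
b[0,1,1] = 32.0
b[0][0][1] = 17.0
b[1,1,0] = -13.0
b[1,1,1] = 43.0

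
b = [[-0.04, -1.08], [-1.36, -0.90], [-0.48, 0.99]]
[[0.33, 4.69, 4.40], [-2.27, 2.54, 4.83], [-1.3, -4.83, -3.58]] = b @ [[1.92, 1.03, -0.88],[-0.38, -4.38, -4.04]]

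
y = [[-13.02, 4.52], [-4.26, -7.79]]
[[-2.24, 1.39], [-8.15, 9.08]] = y @ [[0.45, -0.43], [0.8, -0.93]]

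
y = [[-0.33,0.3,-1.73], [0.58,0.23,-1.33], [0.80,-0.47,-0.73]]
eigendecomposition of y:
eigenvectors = [[(-0.72+0j), -0.72-0.00j, (-0.42+0j)], [(-0.25+0.4j), (-0.25-0.4j), -0.91+0.00j], [(-0.2+0.47j), -0.20-0.47j, (0.07+0j)]]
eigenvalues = [(-0.71+0.96j), (-0.71-0.96j), (0.6+0j)]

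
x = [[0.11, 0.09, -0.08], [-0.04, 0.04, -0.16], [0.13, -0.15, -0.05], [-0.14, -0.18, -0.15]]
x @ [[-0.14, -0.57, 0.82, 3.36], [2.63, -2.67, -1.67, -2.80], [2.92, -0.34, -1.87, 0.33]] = [[-0.01, -0.28, 0.09, 0.09], [-0.36, -0.03, 0.2, -0.3], [-0.56, 0.34, 0.45, 0.84], [-0.89, 0.61, 0.47, -0.02]]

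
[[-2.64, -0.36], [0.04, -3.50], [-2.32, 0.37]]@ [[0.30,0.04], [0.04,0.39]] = [[-0.81, -0.25], [-0.13, -1.36], [-0.68, 0.05]]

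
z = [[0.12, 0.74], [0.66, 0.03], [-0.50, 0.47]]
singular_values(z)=[0.93, 0.78]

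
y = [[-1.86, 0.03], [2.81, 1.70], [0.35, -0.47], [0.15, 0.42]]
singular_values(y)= [3.68, 1.1]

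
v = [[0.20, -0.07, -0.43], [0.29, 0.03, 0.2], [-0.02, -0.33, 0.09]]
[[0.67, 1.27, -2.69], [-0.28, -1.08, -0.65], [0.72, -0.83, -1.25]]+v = [[0.87, 1.2, -3.12], [0.01, -1.05, -0.45], [0.7, -1.16, -1.16]]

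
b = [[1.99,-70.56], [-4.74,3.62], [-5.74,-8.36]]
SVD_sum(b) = [[1.55,  -70.57], [-0.08,  3.72], [0.18,  -8.23]] + [[0.44, 0.01], [-4.66, -0.1], [-5.92, -0.13]]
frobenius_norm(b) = 71.56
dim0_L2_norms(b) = [7.71, 71.15]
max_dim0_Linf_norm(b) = 70.56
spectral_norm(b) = 71.16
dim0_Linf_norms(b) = [5.74, 70.56]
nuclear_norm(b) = 78.71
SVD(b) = [[-0.99, 0.06], [0.05, -0.62], [-0.12, -0.78]] @ diag([71.16254058448482, 7.548226120192215]) @ [[-0.02, 1.00], [1.0, 0.02]]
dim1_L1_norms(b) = [72.55, 8.36, 14.1]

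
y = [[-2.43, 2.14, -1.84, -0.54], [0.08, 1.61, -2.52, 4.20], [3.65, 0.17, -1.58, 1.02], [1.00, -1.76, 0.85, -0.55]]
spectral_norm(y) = 5.82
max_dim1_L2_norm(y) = 5.16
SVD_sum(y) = [[0.11, 0.59, -0.82, 0.97], [0.41, 2.12, -2.95, 3.49], [0.16, 0.84, -1.17, 1.38], [-0.12, -0.64, 0.90, -1.06]] + [[-2.93,1.23,-0.26,-0.62], [0.06,-0.02,0.01,0.01], [2.98,-1.25,0.26,0.63], [1.38,-0.58,0.12,0.29]] + [[0.45, 0.50, -0.6, -0.86], [-0.37, -0.41, 0.49, 0.71], [0.51, 0.58, -0.68, -0.99], [-0.14, -0.15, 0.18, 0.26]] + [[-0.06, -0.18, -0.16, -0.02],[-0.02, -0.07, -0.06, -0.01],[0.00, 0.00, 0.0, 0.0],[-0.12, -0.39, -0.35, -0.05]]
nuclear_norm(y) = 13.48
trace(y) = -2.95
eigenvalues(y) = [(-1.47+1.54j), (-1.47-1.54j), (-0+2.86j), (-0-2.86j)]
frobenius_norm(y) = 7.92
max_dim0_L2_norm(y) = 4.5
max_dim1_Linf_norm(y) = 4.2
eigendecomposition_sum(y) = [[(-0.62+0.77j), (0.05-0.29j), (-0.23-0.15j), (-0.94+0.37j)], [0.98+1.21j, (-0.43-0.17j), -0.32+0.30j, 0.25+1.58j], [(2.08+1.43j), -0.75-0.07j, (-0.35+0.61j), (1.11+2.34j)], [(0.1+0.31j), -0.07-0.07j, (-0.09+0.03j), (-0.07+0.33j)]] + [[(-0.62-0.77j), (0.05+0.29j), -0.23+0.15j, -0.94-0.37j], [0.98-1.21j, (-0.43+0.17j), -0.32-0.30j, 0.25-1.58j], [2.08-1.43j, (-0.75+0.07j), -0.35-0.61j, 1.11-2.34j], [0.10-0.31j, (-0.07+0.07j), -0.09-0.03j, (-0.07-0.33j)]] + [[(-0.6+0.11j), 1.02+0.33j, (-0.69-0.06j), (0.67-1.24j)], [-0.94-0.27j, 1.24+1.20j, (-0.94-0.58j), (1.85-1.3j)], [-0.25+0.54j, 0.84-0.63j, -0.44+0.51j, (-0.6-1.23j)], [(0.4-0.21j), -0.81-0.00j, (0.51-0.11j), -0.20+1.04j]] + [[(-0.6-0.11j), (1.02-0.33j), (-0.69+0.06j), 0.67+1.24j], [(-0.94+0.27j), 1.24-1.20j, -0.94+0.58j, (1.85+1.3j)], [-0.25-0.54j, 0.84+0.63j, (-0.44-0.51j), (-0.6+1.23j)], [(0.4+0.21j), -0.81+0.00j, 0.51+0.11j, (-0.2-1.04j)]]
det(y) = 37.25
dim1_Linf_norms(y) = [2.43, 4.2, 3.65, 1.76]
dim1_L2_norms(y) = [3.76, 5.16, 4.11, 2.26]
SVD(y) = [[-0.24, 0.67, -0.57, 0.41], [-0.87, -0.01, 0.47, 0.16], [-0.34, -0.68, -0.65, -0.01], [0.26, -0.31, 0.17, 0.90]] @ diag([5.815601627654528, 4.878234854863206, 2.186920410443822, 0.6003178554765647]) @ [[-0.08, -0.42, 0.58, -0.69],[-0.90, 0.38, -0.08, -0.19],[-0.36, -0.40, 0.48, 0.69],[-0.23, -0.72, -0.65, -0.09]]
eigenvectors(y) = [[(-0.02+0.31j), -0.02-0.31j, 0.40-0.20j, (0.4+0.2j)],[(0.47+0.14j), 0.47-0.14j, 0.71+0.00j, 0.71-0.00j],[0.80+0.00j, (0.8-0j), 0.07-0.43j, (0.07+0.43j)],[0.08+0.06j, (0.08-0.06j), -0.24+0.23j, -0.24-0.23j]]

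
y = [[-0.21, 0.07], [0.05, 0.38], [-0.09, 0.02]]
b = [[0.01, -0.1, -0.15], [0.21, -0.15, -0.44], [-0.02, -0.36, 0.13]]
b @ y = [[0.01, -0.04], [-0.01, -0.05], [-0.03, -0.14]]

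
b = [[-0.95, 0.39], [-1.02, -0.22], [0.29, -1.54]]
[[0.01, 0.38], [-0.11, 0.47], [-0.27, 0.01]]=b @ [[0.07, -0.44], [0.19, -0.09]]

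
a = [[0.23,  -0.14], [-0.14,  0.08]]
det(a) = -0.001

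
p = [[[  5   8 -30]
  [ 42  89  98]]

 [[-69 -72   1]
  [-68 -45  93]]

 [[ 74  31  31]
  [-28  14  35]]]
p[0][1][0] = 42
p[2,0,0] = 74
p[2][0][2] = 31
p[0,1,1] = 89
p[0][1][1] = 89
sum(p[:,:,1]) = 25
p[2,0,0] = 74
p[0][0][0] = 5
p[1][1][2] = 93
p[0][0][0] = 5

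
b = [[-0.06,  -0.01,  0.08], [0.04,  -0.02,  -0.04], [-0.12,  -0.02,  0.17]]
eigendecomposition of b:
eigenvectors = [[-0.41, 0.7, 0.13],[0.14, 0.48, 0.97],[-0.90, 0.53, 0.19]]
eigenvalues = [0.12, -0.01, -0.02]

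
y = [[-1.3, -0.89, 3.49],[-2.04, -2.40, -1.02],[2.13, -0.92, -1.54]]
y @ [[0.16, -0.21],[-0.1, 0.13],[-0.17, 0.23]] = [[-0.71, 0.96], [0.09, -0.12], [0.69, -0.92]]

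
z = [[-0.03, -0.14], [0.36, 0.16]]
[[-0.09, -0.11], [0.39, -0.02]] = z@[[0.89, -0.45], [0.45, 0.89]]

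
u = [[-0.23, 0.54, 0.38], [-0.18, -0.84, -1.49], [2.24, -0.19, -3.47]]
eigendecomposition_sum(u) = [[-0.34+0.00j, (0.09+0j), 0.57-0.00j], [(0.94-0j), (-0.26-0j), (-1.57+0j)], [1.99-0.00j, -0.55-0.00j, -3.34+0.00j]] + [[(0.05+0.39j), (0.22+0.11j), -0.10+0.01j], [-0.56-0.16j, -0.29+0.23j, 0.04-0.14j], [0.12+0.26j, 0.18+0.03j, (-0.06+0.03j)]] + [[(0.05-0.39j), (0.22-0.11j), (-0.1-0.01j)], [(-0.56+0.16j), -0.29-0.23j, 0.04+0.14j], [0.12-0.26j, 0.18-0.03j, (-0.06-0.03j)]]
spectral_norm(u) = 4.35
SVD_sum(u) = [[-0.24, 0.06, 0.44], [0.63, -0.15, -1.13], [1.98, -0.47, -3.58]] + [[0.22, 0.22, 0.09], [-0.75, -0.77, -0.31], [0.26, 0.27, 0.11]] + [[-0.21, 0.26, -0.15], [-0.06, 0.08, -0.04], [-0.01, 0.01, -0.00]]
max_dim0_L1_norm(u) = 5.34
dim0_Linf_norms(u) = [2.24, 0.84, 3.47]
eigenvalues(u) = [(-3.94+0j), (-0.3+0.65j), (-0.3-0.65j)]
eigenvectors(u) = [[-0.15+0.00j, -0.21-0.47j, (-0.21+0.47j)], [(0.42+0j), (0.77+0j), 0.77-0.00j], [(0.89+0j), -0.25-0.28j, -0.25+0.28j]]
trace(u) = -4.54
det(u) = -2.02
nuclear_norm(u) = 5.95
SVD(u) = [[-0.12,0.26,0.96], [0.30,-0.91,0.29], [0.95,0.32,0.03]] @ diag([4.346409788716795, 1.2277963542352703, 0.3779392293390506]) @ [[0.48,-0.11,-0.87], [0.67,0.69,0.28], [-0.57,0.72,-0.41]]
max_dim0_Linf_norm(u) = 3.47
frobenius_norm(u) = 4.53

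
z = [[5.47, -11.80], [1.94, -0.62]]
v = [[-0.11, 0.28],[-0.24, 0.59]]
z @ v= [[2.23, -5.43],[-0.06, 0.18]]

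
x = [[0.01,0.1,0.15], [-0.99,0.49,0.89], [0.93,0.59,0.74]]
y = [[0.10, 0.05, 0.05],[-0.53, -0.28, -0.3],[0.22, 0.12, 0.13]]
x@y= [[-0.02, -0.01, -0.01],[-0.16, -0.08, -0.08],[-0.06, -0.03, -0.03]]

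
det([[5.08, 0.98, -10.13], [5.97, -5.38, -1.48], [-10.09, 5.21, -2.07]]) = 357.309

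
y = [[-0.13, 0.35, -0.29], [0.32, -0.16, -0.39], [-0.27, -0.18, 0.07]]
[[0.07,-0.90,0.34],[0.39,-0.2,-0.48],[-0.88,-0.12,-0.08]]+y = [[-0.06, -0.55, 0.05],  [0.71, -0.36, -0.87],  [-1.15, -0.3, -0.01]]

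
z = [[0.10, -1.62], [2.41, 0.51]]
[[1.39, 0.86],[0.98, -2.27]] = z @ [[0.58, -0.82], [-0.82, -0.58]]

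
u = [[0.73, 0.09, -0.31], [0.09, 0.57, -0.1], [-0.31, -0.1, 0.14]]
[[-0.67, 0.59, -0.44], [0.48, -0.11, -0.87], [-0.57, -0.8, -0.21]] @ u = [[-0.30, 0.32, 0.09],[0.61, 0.07, -0.26],[-0.42, -0.49, 0.23]]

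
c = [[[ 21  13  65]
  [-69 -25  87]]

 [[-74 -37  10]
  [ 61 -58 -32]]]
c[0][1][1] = -25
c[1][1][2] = -32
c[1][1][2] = -32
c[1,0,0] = -74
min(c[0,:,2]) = 65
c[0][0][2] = 65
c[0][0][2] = 65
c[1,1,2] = -32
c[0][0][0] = 21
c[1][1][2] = -32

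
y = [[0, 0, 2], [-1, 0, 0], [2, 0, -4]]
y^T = [[0, -1, 2], [0, 0, 0], [2, 0, -4]]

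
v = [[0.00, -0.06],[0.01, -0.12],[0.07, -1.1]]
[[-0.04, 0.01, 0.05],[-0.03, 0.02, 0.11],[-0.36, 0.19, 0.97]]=v @ [[4.63, -0.90, 0.49], [0.62, -0.23, -0.85]]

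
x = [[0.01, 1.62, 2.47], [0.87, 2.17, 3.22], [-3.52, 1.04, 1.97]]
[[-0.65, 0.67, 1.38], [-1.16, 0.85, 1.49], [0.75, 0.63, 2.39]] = x @ [[-0.33, -0.02, -0.4],[-0.43, -0.09, 0.49],[0.02, 0.33, 0.24]]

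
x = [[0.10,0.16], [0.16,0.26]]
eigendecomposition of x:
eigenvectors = [[-0.85, -0.53],  [0.53, -0.85]]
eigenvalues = [0.0, 0.36]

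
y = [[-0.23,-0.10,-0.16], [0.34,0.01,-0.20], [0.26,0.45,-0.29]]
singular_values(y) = [0.67, 0.3, 0.25]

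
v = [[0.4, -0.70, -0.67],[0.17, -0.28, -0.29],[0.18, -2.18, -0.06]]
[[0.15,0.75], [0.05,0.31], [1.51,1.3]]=v @ [[-0.34,0.64], [-0.73,-0.54], [0.34,-0.17]]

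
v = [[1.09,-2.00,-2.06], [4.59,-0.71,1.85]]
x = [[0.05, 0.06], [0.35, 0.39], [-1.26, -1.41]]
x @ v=[[0.33,-0.14,0.01], [2.17,-0.98,0.00], [-7.85,3.52,-0.01]]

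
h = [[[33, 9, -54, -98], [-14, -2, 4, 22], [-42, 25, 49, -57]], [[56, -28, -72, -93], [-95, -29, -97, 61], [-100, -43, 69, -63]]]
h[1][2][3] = -63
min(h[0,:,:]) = -98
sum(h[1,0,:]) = -137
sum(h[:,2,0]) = -142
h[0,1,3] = 22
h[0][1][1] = -2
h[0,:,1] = [9, -2, 25]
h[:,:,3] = [[-98, 22, -57], [-93, 61, -63]]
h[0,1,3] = 22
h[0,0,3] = -98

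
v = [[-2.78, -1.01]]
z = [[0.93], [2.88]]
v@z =[[-5.49]]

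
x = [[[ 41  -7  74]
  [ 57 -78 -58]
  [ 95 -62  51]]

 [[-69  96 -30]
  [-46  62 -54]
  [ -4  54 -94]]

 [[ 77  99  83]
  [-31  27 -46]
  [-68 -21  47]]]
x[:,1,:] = [[57, -78, -58], [-46, 62, -54], [-31, 27, -46]]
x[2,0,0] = 77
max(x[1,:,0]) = -4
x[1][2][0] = -4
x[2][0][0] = 77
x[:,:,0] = [[41, 57, 95], [-69, -46, -4], [77, -31, -68]]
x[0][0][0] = 41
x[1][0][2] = -30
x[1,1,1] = 62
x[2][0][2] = 83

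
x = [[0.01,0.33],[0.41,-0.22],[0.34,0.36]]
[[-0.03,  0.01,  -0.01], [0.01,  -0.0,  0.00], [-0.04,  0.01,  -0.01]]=x@ [[-0.02, 0.01, -0.01], [-0.08, 0.03, -0.03]]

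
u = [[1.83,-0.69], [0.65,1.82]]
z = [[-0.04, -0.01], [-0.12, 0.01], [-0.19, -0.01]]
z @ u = [[-0.08,0.01], [-0.21,0.1], [-0.35,0.11]]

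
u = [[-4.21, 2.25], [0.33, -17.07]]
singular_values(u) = [17.24, 4.13]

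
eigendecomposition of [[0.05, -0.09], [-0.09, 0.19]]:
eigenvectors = [[-0.90, 0.44], [-0.44, -0.90]]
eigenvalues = [0.01, 0.23]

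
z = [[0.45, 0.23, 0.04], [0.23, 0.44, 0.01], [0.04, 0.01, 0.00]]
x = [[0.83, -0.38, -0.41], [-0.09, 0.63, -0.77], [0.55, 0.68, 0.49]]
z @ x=[[0.37, 0.0, -0.34],[0.16, 0.2, -0.43],[0.03, -0.01, -0.02]]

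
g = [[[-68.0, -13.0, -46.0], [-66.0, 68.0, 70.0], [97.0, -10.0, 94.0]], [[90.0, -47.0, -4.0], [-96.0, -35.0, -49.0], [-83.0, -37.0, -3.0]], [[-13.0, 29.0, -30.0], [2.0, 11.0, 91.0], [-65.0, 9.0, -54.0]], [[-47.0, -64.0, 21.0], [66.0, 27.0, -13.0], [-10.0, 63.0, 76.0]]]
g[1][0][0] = 90.0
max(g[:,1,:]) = 91.0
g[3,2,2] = 76.0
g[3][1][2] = -13.0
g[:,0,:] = [[-68.0, -13.0, -46.0], [90.0, -47.0, -4.0], [-13.0, 29.0, -30.0], [-47.0, -64.0, 21.0]]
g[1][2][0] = -83.0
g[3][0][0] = -47.0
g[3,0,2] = 21.0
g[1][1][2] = -49.0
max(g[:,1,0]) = 66.0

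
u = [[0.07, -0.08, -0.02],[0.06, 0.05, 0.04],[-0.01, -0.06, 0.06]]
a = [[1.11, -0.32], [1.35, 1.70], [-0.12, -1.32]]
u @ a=[[-0.03,  -0.13],[0.13,  0.01],[-0.10,  -0.18]]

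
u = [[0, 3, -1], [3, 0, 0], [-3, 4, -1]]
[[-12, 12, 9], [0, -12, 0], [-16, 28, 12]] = u @ [[0, -4, 0], [-4, 4, 3], [0, 0, 0]]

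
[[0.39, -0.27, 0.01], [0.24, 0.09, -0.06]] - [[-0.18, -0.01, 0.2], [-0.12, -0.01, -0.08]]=[[0.57, -0.26, -0.19],  [0.36, 0.1, 0.02]]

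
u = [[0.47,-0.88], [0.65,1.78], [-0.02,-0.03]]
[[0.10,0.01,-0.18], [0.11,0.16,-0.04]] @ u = [[0.06,-0.06], [0.16,0.19]]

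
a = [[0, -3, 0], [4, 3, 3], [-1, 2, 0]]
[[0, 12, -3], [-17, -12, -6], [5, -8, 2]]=a @ [[-5, 0, 0], [0, -4, 1], [1, 0, -3]]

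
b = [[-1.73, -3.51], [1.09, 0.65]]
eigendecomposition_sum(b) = [[(-0.86+0.57j),(-1.75-0.61j)],[0.54+0.19j,0.32+0.98j]] + [[(-0.86-0.57j), (-1.75+0.61j)], [(0.54-0.19j), (0.32-0.98j)]]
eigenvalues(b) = [(-0.54+1.55j), (-0.54-1.55j)]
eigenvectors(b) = [[(-0.87+0j), (-0.87-0j)], [0.30+0.39j, 0.30-0.39j]]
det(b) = 2.70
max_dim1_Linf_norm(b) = 3.51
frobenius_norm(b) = 4.11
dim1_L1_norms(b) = [5.24, 1.74]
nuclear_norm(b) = 4.73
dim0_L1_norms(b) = [2.82, 4.16]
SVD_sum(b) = [[-1.89, -3.42], [0.53, 0.96]] + [[0.16, -0.09], [0.56, -0.31]]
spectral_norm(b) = 4.06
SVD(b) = [[-0.96, 0.27],[0.27, 0.96]] @ diag([4.059656204324987, 0.6654258055453174]) @ [[0.48, 0.88], [0.88, -0.48]]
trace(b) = -1.08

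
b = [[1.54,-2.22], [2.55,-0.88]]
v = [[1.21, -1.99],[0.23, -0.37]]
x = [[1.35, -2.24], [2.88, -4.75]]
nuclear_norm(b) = 4.82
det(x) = 0.04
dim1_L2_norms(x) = [2.62, 5.55]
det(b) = 4.31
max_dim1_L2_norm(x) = 5.55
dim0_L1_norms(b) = [4.09, 3.1]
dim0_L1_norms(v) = [1.44, 2.36]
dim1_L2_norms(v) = [2.33, 0.44]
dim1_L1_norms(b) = [3.76, 3.43]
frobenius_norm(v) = 2.37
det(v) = 0.01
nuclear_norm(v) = 2.37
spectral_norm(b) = 3.63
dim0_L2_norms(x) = [3.18, 5.25]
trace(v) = 0.84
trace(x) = -3.40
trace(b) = 0.66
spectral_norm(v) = 2.37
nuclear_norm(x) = 6.15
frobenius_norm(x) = 6.14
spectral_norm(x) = 6.14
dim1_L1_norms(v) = [3.2, 0.6]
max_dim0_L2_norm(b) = 2.98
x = b @ v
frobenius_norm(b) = 3.82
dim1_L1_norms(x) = [3.59, 7.63]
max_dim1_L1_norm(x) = 7.63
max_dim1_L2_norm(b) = 2.7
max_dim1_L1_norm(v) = 3.2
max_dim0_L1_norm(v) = 2.36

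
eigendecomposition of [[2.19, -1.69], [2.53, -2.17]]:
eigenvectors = [[0.75, 0.51], [0.66, 0.86]]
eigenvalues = [0.7, -0.68]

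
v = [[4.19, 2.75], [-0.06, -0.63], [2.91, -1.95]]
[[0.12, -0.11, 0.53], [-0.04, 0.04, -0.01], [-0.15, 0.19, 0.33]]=v @[[-0.01,0.02,0.12], [0.06,-0.07,0.01]]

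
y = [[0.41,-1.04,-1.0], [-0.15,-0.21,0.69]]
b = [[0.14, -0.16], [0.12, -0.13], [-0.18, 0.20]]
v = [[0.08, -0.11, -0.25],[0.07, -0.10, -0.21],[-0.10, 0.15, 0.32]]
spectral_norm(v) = 0.52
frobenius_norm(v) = 0.52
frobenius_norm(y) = 1.67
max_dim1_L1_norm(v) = 0.57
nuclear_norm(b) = 0.39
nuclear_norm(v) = 0.53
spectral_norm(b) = 0.39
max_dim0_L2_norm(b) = 0.29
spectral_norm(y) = 1.55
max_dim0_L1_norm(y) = 1.69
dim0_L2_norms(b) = [0.26, 0.29]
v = b @ y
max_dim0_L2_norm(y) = 1.21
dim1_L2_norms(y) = [1.5, 0.74]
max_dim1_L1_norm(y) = 2.45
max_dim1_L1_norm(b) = 0.38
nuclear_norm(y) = 2.17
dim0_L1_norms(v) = [0.25, 0.36, 0.78]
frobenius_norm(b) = 0.39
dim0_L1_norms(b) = [0.44, 0.49]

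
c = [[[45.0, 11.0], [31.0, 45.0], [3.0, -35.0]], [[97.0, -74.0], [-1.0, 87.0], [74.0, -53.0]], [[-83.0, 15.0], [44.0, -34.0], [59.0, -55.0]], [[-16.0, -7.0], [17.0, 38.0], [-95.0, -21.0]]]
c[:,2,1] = [-35.0, -53.0, -55.0, -21.0]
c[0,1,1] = 45.0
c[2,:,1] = [15.0, -34.0, -55.0]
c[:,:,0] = [[45.0, 31.0, 3.0], [97.0, -1.0, 74.0], [-83.0, 44.0, 59.0], [-16.0, 17.0, -95.0]]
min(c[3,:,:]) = -95.0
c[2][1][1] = -34.0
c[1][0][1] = -74.0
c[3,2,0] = -95.0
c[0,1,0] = 31.0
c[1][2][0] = 74.0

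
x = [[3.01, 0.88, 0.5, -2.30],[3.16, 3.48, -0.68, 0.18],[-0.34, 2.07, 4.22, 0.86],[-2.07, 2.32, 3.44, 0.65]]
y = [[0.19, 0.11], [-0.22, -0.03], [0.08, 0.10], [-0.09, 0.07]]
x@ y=[[0.63, 0.19], [-0.24, 0.19], [-0.26, 0.38], [-0.69, 0.09]]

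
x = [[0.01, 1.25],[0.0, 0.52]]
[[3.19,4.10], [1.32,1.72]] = x@[[2.73, -3.58], [2.53, 3.31]]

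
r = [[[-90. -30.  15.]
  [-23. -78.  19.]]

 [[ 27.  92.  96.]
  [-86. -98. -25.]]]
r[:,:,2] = [[15.0, 19.0], [96.0, -25.0]]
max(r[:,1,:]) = 19.0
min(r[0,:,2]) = 15.0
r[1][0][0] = 27.0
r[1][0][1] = 92.0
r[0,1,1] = -78.0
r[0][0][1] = -30.0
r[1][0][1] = 92.0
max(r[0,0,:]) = 15.0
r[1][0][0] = 27.0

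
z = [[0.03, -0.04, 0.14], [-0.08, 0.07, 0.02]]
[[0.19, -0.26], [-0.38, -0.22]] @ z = [[0.03, -0.03, 0.02], [0.01, -0.00, -0.06]]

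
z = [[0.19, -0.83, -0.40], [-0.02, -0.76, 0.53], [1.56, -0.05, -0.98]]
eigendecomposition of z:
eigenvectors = [[-0.42-0.40j, -0.42+0.40j, (0.18+0j)], [(-0.21+0.29j), (-0.21-0.29j), (0.68+0j)], [-0.74+0.00j, (-0.74-0j), -0.72+0.00j]]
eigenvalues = [(-0.11+0.86j), (-0.11-0.86j), (-1.33+0j)]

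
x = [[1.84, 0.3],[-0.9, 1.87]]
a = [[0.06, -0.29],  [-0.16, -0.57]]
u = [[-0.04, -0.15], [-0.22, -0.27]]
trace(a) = -0.51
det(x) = 3.71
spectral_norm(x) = 2.25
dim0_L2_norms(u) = [0.22, 0.31]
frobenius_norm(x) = 2.79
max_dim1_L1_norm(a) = 0.73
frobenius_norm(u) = 0.38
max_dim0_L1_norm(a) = 0.86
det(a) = -0.08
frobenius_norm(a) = 0.66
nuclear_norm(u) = 0.44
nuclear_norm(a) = 0.77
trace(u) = -0.31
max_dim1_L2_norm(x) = 2.08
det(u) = -0.02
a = u @ x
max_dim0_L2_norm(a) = 0.64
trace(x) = 3.71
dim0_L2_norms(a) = [0.17, 0.64]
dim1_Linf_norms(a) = [0.29, 0.57]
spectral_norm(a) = 0.65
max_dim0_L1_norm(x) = 2.74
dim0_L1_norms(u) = [0.26, 0.42]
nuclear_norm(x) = 3.90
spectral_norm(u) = 0.38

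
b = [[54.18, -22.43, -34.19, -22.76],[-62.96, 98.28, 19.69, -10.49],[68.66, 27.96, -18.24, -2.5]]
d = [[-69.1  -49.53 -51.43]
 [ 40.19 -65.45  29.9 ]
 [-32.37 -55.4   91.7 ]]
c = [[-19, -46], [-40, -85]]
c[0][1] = -46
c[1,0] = -40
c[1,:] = [-40, -85]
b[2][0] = 68.66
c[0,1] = -46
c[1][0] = -40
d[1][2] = 29.9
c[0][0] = -19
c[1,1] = -85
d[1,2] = 29.9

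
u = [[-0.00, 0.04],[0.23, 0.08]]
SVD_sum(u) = [[0.01, 0.0], [0.23, 0.08]] + [[-0.01, 0.04], [0.0, -0.00]]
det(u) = -0.01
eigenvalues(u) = [-0.06, 0.14]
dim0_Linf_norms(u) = [0.23, 0.08]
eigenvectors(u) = [[-0.53,-0.27], [0.85,-0.96]]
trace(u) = 0.08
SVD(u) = [[0.06, 1.0], [1.00, -0.06]] @ diag([0.24387891904372871, 0.03772363776284573]) @ [[0.94, 0.34], [-0.34, 0.94]]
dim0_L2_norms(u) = [0.23, 0.09]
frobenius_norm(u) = 0.25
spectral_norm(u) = 0.24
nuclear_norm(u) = 0.28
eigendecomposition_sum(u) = [[-0.04, 0.01], [0.07, -0.02]] + [[0.04, 0.03], [0.16, 0.1]]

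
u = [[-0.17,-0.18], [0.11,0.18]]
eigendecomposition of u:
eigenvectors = [[-0.93, 0.54],[0.37, -0.84]]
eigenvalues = [-0.1, 0.11]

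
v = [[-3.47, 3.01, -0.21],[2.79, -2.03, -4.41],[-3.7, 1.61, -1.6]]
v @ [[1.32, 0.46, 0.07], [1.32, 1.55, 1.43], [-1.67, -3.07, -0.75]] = [[-0.26, 3.71, 4.22], [8.37, 11.68, 0.60], [-0.09, 5.71, 3.24]]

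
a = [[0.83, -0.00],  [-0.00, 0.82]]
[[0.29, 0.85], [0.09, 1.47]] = a @ [[0.35,1.03], [0.11,1.79]]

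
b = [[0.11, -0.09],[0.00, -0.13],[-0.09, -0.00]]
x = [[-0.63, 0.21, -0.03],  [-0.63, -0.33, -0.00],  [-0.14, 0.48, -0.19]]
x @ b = [[-0.07,  0.03], [-0.07,  0.10], [0.0,  -0.05]]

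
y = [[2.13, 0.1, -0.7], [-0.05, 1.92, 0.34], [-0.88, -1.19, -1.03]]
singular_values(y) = [2.56, 2.21, 0.82]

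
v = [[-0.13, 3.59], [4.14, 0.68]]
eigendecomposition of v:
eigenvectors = [[-0.72, -0.64], [0.70, -0.77]]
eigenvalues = [-3.6, 4.15]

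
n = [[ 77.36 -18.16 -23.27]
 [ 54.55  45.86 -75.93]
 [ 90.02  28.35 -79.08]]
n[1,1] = 45.86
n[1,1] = 45.86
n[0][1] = -18.16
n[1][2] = -75.93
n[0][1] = -18.16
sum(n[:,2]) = -178.28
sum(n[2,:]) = 39.290000000000006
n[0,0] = 77.36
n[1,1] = 45.86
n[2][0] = 90.02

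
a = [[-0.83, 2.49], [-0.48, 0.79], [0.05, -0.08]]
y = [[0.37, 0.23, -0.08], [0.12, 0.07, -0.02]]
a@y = [[-0.01, -0.02, 0.02],[-0.08, -0.06, 0.02],[0.01, 0.01, -0.00]]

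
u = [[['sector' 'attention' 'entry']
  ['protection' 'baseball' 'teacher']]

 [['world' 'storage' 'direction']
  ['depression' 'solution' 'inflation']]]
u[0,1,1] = 'baseball'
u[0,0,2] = 'entry'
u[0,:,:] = [['sector', 'attention', 'entry'], ['protection', 'baseball', 'teacher']]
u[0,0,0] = 'sector'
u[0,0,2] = 'entry'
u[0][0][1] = 'attention'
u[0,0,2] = 'entry'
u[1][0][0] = 'world'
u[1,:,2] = ['direction', 'inflation']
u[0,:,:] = [['sector', 'attention', 'entry'], ['protection', 'baseball', 'teacher']]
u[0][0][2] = 'entry'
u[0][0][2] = 'entry'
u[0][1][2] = 'teacher'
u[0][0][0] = 'sector'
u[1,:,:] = [['world', 'storage', 'direction'], ['depression', 'solution', 'inflation']]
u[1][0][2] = 'direction'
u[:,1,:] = [['protection', 'baseball', 'teacher'], ['depression', 'solution', 'inflation']]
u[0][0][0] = 'sector'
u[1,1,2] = 'inflation'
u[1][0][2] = 'direction'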